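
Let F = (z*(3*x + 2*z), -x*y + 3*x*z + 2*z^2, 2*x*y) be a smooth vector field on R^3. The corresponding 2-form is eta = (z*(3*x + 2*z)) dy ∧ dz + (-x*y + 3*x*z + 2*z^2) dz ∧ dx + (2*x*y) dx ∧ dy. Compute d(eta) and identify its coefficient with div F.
d(eta) = (-x + 3*z) dx ∧ dy ∧ dz; div F = -x + 3*z

For a 2-form in R^3 of the form above, applying d gives a 3-form with coefficient ∂P/∂x + ∂Q/∂y + ∂R/∂z:
  ∂P/∂x = 3*z
  ∂Q/∂y = -x
  ∂R/∂z = 0
Sum = -x + 3*z, which is exactly div F.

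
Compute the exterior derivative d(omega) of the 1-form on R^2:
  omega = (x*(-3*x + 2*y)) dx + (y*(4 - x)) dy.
d(omega) = (-2*x - y) dx ∧ dy

For a 1-form omega = sum_i f_i dx_i, the exterior derivative is
  d(omega) = sum_{i < j} (∂f_j/∂x_i - ∂f_i/∂x_j) dx_i ∧ dx_j.
  coefficient of dx ∧ dy: ∂f_2/∂x - ∂f_1/∂y = ∂(y*(4 - x))/∂x - ∂(x*(-3*x + 2*y))/∂y = -2*x - y
Assembling: d(omega) = (-2*x - y) dx ∧ dy.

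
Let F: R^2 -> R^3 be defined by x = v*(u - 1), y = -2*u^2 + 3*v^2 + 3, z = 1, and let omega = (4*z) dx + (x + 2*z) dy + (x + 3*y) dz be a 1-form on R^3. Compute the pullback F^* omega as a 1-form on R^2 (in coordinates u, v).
F^* omega = (-4*u^2*v + 4*u*v - 8*u + 4*v) du + (6*u*v^2 + 4*u - 6*v^2 + 12*v - 4) dv

Using F^*(f dg) = (f ∘ F) d(g ∘ F), substitute each coordinate x_i by F_i(u, v) in f_i, and replace dx_i by d F_i = (∂F_i/∂u) du + (∂F_i/∂v) dv.
  For the x component: f_1(F) = 4; d F_1 = (v) du + (u - 1) dv
  For the y component: f_2(F) = u*v - v + 2; d F_2 = (-4*u) du + (6*v) dv
  For the z component: f_3(F) = -6*u^2 + u*v + 9*v^2 - v + 9; d F_3 = (0) du + (0) dv
Combining and collecting du, dv coefficients:
  coeff of du: -4*u^2*v + 4*u*v - 8*u + 4*v
  coeff of dv: 6*u*v^2 + 4*u - 6*v^2 + 12*v - 4
F^* omega = (-4*u^2*v + 4*u*v - 8*u + 4*v) du + (6*u*v^2 + 4*u - 6*v^2 + 12*v - 4) dv.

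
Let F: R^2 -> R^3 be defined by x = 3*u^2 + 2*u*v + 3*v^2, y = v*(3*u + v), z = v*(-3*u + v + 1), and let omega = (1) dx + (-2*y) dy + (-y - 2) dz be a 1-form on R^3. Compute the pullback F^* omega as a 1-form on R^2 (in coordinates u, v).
F^* omega = (-9*u*v^2 + 6*u - 3*v^3 + 8*v) du + (-9*u^2*v - 21*u*v^2 - 3*u*v + 8*u - 6*v^3 - v^2 + 2*v - 2) dv

Using F^*(f dg) = (f ∘ F) d(g ∘ F), substitute each coordinate x_i by F_i(u, v) in f_i, and replace dx_i by d F_i = (∂F_i/∂u) du + (∂F_i/∂v) dv.
  For the x component: f_1(F) = 1; d F_1 = (6*u + 2*v) du + (2*u + 6*v) dv
  For the y component: f_2(F) = 2*v*(-3*u - v); d F_2 = (3*v) du + (3*u + 2*v) dv
  For the z component: f_3(F) = -3*u*v - v^2 - 2; d F_3 = (-3*v) du + (-3*u + 2*v + 1) dv
Combining and collecting du, dv coefficients:
  coeff of du: -9*u*v^2 + 6*u - 3*v^3 + 8*v
  coeff of dv: -9*u^2*v - 21*u*v^2 - 3*u*v + 8*u - 6*v^3 - v^2 + 2*v - 2
F^* omega = (-9*u*v^2 + 6*u - 3*v^3 + 8*v) du + (-9*u^2*v - 21*u*v^2 - 3*u*v + 8*u - 6*v^3 - v^2 + 2*v - 2) dv.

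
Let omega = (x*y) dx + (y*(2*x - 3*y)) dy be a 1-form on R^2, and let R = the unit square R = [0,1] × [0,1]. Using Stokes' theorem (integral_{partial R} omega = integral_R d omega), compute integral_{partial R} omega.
integral_(partial R) omega = 1/2

Stokes: integral_partial_R omega = integral_R d omega with d omega = (∂Q/∂x - ∂P/∂y) dx ∧ dy.
  ∂Q/∂x = 2*y
  ∂P/∂y = x
  integrand = ∂Q/∂x - ∂P/∂y = -x + 2*y.
Integrating over R: integral_0^1 integral_0^1 (-x + 2*y) dx dy = 1/2.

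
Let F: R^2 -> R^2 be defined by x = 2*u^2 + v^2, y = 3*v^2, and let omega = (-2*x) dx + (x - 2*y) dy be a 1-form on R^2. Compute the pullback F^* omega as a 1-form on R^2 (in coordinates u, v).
F^* omega = (8*u*(-2*u^2 - v^2)) du + (4*u^2*v - 34*v^3) dv

Using F^*(f dg) = (f ∘ F) d(g ∘ F), substitute each coordinate x_i by F_i(u, v) in f_i, and replace dx_i by d F_i = (∂F_i/∂u) du + (∂F_i/∂v) dv.
  For the x component: f_1(F) = -4*u^2 - 2*v^2; d F_1 = (4*u) du + (2*v) dv
  For the y component: f_2(F) = 2*u^2 - 5*v^2; d F_2 = (0) du + (6*v) dv
Combining and collecting du, dv coefficients:
  coeff of du: 8*u*(-2*u^2 - v^2)
  coeff of dv: 4*u^2*v - 34*v^3
F^* omega = (8*u*(-2*u^2 - v^2)) du + (4*u^2*v - 34*v^3) dv.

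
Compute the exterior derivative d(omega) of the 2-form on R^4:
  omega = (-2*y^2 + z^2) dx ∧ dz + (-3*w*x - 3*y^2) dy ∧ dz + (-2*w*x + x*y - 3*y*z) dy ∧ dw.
d(omega) = (-3*w + 4*y) dx ∧ dy ∧ dz + (-3*x + 3*y) dy ∧ dz ∧ dw + (-2*w + y) dx ∧ dy ∧ dw

For a 2-form omega = sum_{i<j} g_{ij} dx_i ∧ dx_j, the exterior derivative is
  d(omega) = sum_{i<j} d(g_{ij}) ∧ dx_i ∧ dx_j = sum_{i<j, k} (∂g_{ij}/∂x_k) dx_k ∧ dx_i ∧ dx_j.
Expand each term, using dx_k ∧ dx_i ∧ dx_j = sgn(permutation) dx_{(a)} ∧ dx_{(b)} ∧ dx_{(c)} with (a < b < c) sorted:
  d(-2*y^2 + z^2) includes (∂/∂y)(-2*y^2 + z^2) dy = (-4*y) dy, which multiplied by dx ∧ dz gives (4*y) dx ∧ dy ∧ dz
  d(-3*w*x - 3*y^2) includes (∂/∂x)(-3*w*x - 3*y^2) dx = (-3*w) dx, which multiplied by dy ∧ dz gives (-3*w) dx ∧ dy ∧ dz
  d(-3*w*x - 3*y^2) includes (∂/∂w)(-3*w*x - 3*y^2) dw = (-3*x) dw, which multiplied by dy ∧ dz gives (-3*x) dy ∧ dz ∧ dw
  d(-2*w*x + x*y - 3*y*z) includes (∂/∂x)(-2*w*x + x*y - 3*y*z) dx = (-2*w + y) dx, which multiplied by dy ∧ dw gives (-2*w + y) dx ∧ dy ∧ dw
  d(-2*w*x + x*y - 3*y*z) includes (∂/∂z)(-2*w*x + x*y - 3*y*z) dz = (-3*y) dz, which multiplied by dy ∧ dw gives (3*y) dy ∧ dz ∧ dw
Collecting like 3-forms: d(omega) = (-3*w + 4*y) dx ∧ dy ∧ dz + (-3*x + 3*y) dy ∧ dz ∧ dw + (-2*w + y) dx ∧ dy ∧ dw.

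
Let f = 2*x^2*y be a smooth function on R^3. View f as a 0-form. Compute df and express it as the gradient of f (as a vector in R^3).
df = (4*x*y) dx + (2*x^2) dy + (0) dz; grad f = (4*x*y, 2*x^2, 0)

For a 0-form f, d f = (∂f/∂x) dx + (∂f/∂y) dy + (∂f/∂z) dz. The components of the vector representation are exactly the entries of grad f in Cartesian coordinates:
  ∂f/∂x = 4*x*y
  ∂f/∂y = 2*x^2
  ∂f/∂z = 0.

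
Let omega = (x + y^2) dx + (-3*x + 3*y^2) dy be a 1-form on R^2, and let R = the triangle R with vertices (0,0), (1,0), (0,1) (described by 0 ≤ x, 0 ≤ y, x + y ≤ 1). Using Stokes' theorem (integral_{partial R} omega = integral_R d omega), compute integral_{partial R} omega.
integral_(partial R) omega = -11/6

Stokes: integral_partial_R omega = integral_R d omega with d omega = (∂Q/∂x - ∂P/∂y) dx ∧ dy.
  ∂Q/∂x = -3
  ∂P/∂y = 2*y
  integrand = ∂Q/∂x - ∂P/∂y = -2*y - 3.
Integrating over R: integral_0^1 integral_0^{1-x} (-2*y - 3) dy dx = -11/6.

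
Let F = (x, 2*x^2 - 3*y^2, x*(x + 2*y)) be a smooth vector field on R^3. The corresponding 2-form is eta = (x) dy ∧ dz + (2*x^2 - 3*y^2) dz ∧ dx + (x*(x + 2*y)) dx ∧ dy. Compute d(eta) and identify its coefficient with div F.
d(eta) = (1 - 6*y) dx ∧ dy ∧ dz; div F = 1 - 6*y

For a 2-form in R^3 of the form above, applying d gives a 3-form with coefficient ∂P/∂x + ∂Q/∂y + ∂R/∂z:
  ∂P/∂x = 1
  ∂Q/∂y = -6*y
  ∂R/∂z = 0
Sum = 1 - 6*y, which is exactly div F.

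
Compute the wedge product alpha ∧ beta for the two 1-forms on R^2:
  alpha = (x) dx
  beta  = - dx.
alpha ∧ beta = 0

Distribute the wedge, using dx_i ∧ dx_j = -dx_j ∧ dx_i and dx_i ∧ dx_i = 0. For each pair (i, j) with i < j, the coefficient of dx_i ∧ dx_j in alpha ∧ beta is (alpha_i * beta_j - alpha_j * beta_i). Collecting: alpha ∧ beta = 0.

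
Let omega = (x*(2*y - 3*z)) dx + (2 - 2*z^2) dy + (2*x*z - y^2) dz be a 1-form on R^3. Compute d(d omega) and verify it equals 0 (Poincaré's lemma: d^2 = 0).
d(d omega) = 0

Step 1: d omega = sum_{i<j} (∂f_j/∂x_i - ∂f_i/∂x_j) dx_i ∧ dx_j:
  coeff of dx ∧ dy: -2*x
  coeff of dx ∧ dz: 3*x + 2*z
  coeff of dy ∧ dz: -2*y + 4*z
Step 2: Apply d again to each 2-form coefficient. The only possible 3-form in R^3 is dx ∧ dy ∧ dz, with coefficient
  ∂(coeff of dy∧dz)/∂x - ∂(coeff of dx∧dz)/∂y + ∂(coeff of dx∧dy)/∂z
  = ∂/∂x (-2*y + 4*z) - ∂/∂y (3*x + 2*z) + ∂/∂z (-2*x).
Each of these terms simplifies to sums of mixed partials that cancel in pairs. The result is 0 (by equality of mixed partials for smooth functions — Schwarz / Clairaut).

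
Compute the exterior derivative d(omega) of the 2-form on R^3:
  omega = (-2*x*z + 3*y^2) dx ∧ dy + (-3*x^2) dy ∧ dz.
d(omega) = (-8*x) dx ∧ dy ∧ dz

For a 2-form omega = sum_{i<j} g_{ij} dx_i ∧ dx_j, the exterior derivative is
  d(omega) = sum_{i<j} d(g_{ij}) ∧ dx_i ∧ dx_j = sum_{i<j, k} (∂g_{ij}/∂x_k) dx_k ∧ dx_i ∧ dx_j.
Expand each term, using dx_k ∧ dx_i ∧ dx_j = sgn(permutation) dx_{(a)} ∧ dx_{(b)} ∧ dx_{(c)} with (a < b < c) sorted:
  d(-2*x*z + 3*y^2) includes (∂/∂z)(-2*x*z + 3*y^2) dz = (-2*x) dz, which multiplied by dx ∧ dy gives (-2*x) dx ∧ dy ∧ dz
  d(-3*x^2) includes (∂/∂x)(-3*x^2) dx = (-6*x) dx, which multiplied by dy ∧ dz gives (-6*x) dx ∧ dy ∧ dz
Collecting like 3-forms: d(omega) = (-8*x) dx ∧ dy ∧ dz.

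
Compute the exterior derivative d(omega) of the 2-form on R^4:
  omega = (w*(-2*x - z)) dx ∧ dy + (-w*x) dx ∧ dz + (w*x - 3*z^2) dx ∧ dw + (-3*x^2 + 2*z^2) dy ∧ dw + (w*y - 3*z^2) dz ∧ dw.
d(omega) = (-w) dx ∧ dy ∧ dz + (-8*x - z) dx ∧ dy ∧ dw + (-x + 6*z) dx ∧ dz ∧ dw + (w - 4*z) dy ∧ dz ∧ dw

For a 2-form omega = sum_{i<j} g_{ij} dx_i ∧ dx_j, the exterior derivative is
  d(omega) = sum_{i<j} d(g_{ij}) ∧ dx_i ∧ dx_j = sum_{i<j, k} (∂g_{ij}/∂x_k) dx_k ∧ dx_i ∧ dx_j.
Expand each term, using dx_k ∧ dx_i ∧ dx_j = sgn(permutation) dx_{(a)} ∧ dx_{(b)} ∧ dx_{(c)} with (a < b < c) sorted:
  d(w*(-2*x - z)) includes (∂/∂z)(w*(-2*x - z)) dz = (-w) dz, which multiplied by dx ∧ dy gives (-w) dx ∧ dy ∧ dz
  d(w*(-2*x - z)) includes (∂/∂w)(w*(-2*x - z)) dw = (-2*x - z) dw, which multiplied by dx ∧ dy gives (-2*x - z) dx ∧ dy ∧ dw
  d(-w*x) includes (∂/∂w)(-w*x) dw = (-x) dw, which multiplied by dx ∧ dz gives (-x) dx ∧ dz ∧ dw
  d(w*x - 3*z^2) includes (∂/∂z)(w*x - 3*z^2) dz = (-6*z) dz, which multiplied by dx ∧ dw gives (6*z) dx ∧ dz ∧ dw
  d(-3*x^2 + 2*z^2) includes (∂/∂x)(-3*x^2 + 2*z^2) dx = (-6*x) dx, which multiplied by dy ∧ dw gives (-6*x) dx ∧ dy ∧ dw
  d(-3*x^2 + 2*z^2) includes (∂/∂z)(-3*x^2 + 2*z^2) dz = (4*z) dz, which multiplied by dy ∧ dw gives (-4*z) dy ∧ dz ∧ dw
  d(w*y - 3*z^2) includes (∂/∂y)(w*y - 3*z^2) dy = (w) dy, which multiplied by dz ∧ dw gives (w) dy ∧ dz ∧ dw
Collecting like 3-forms: d(omega) = (-w) dx ∧ dy ∧ dz + (-8*x - z) dx ∧ dy ∧ dw + (-x + 6*z) dx ∧ dz ∧ dw + (w - 4*z) dy ∧ dz ∧ dw.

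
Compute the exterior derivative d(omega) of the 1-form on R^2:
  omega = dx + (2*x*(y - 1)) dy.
d(omega) = (2*y - 2) dx ∧ dy

For a 1-form omega = sum_i f_i dx_i, the exterior derivative is
  d(omega) = sum_{i < j} (∂f_j/∂x_i - ∂f_i/∂x_j) dx_i ∧ dx_j.
  coefficient of dx ∧ dy: ∂f_2/∂x - ∂f_1/∂y = ∂(2*x*(y - 1))/∂x - ∂(1)/∂y = 2*y - 2
Assembling: d(omega) = (2*y - 2) dx ∧ dy.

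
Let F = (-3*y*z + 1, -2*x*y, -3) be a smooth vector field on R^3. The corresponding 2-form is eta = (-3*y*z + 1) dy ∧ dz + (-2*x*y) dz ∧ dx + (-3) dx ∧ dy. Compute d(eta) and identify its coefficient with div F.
d(eta) = (-2*x) dx ∧ dy ∧ dz; div F = -2*x

For a 2-form in R^3 of the form above, applying d gives a 3-form with coefficient ∂P/∂x + ∂Q/∂y + ∂R/∂z:
  ∂P/∂x = 0
  ∂Q/∂y = -2*x
  ∂R/∂z = 0
Sum = -2*x, which is exactly div F.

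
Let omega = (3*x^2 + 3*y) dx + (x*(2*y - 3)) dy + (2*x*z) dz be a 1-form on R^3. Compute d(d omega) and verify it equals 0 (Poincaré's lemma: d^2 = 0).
d(d omega) = 0

Step 1: d omega = sum_{i<j} (∂f_j/∂x_i - ∂f_i/∂x_j) dx_i ∧ dx_j:
  coeff of dx ∧ dy: 2*y - 6
  coeff of dx ∧ dz: 2*z
  coeff of dy ∧ dz: 0
Step 2: Apply d again to each 2-form coefficient. The only possible 3-form in R^3 is dx ∧ dy ∧ dz, with coefficient
  ∂(coeff of dy∧dz)/∂x - ∂(coeff of dx∧dz)/∂y + ∂(coeff of dx∧dy)/∂z
  = ∂/∂x (0) - ∂/∂y (2*z) + ∂/∂z (2*y - 6).
Each of these terms simplifies to sums of mixed partials that cancel in pairs. The result is 0 (by equality of mixed partials for smooth functions — Schwarz / Clairaut).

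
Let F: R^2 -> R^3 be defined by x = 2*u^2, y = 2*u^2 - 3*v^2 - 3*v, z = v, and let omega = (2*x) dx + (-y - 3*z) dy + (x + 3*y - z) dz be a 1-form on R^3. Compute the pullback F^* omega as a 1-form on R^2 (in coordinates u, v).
F^* omega = (8*u^3 + 12*u*v^2) du + (12*u^2*v + 14*u^2 - 18*v^3 - 18*v^2 - 10*v) dv

Using F^*(f dg) = (f ∘ F) d(g ∘ F), substitute each coordinate x_i by F_i(u, v) in f_i, and replace dx_i by d F_i = (∂F_i/∂u) du + (∂F_i/∂v) dv.
  For the x component: f_1(F) = 4*u^2; d F_1 = (4*u) du + (0) dv
  For the y component: f_2(F) = -2*u^2 + 3*v^2; d F_2 = (4*u) du + (-6*v - 3) dv
  For the z component: f_3(F) = 8*u^2 - 9*v^2 - 10*v; d F_3 = (0) du + (1) dv
Combining and collecting du, dv coefficients:
  coeff of du: 8*u^3 + 12*u*v^2
  coeff of dv: 12*u^2*v + 14*u^2 - 18*v^3 - 18*v^2 - 10*v
F^* omega = (8*u^3 + 12*u*v^2) du + (12*u^2*v + 14*u^2 - 18*v^3 - 18*v^2 - 10*v) dv.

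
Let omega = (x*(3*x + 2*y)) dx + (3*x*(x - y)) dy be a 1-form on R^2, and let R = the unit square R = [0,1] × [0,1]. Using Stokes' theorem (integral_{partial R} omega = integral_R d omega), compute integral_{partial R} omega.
integral_(partial R) omega = 1/2

Stokes: integral_partial_R omega = integral_R d omega with d omega = (∂Q/∂x - ∂P/∂y) dx ∧ dy.
  ∂Q/∂x = 6*x - 3*y
  ∂P/∂y = 2*x
  integrand = ∂Q/∂x - ∂P/∂y = 4*x - 3*y.
Integrating over R: integral_0^1 integral_0^1 (4*x - 3*y) dx dy = 1/2.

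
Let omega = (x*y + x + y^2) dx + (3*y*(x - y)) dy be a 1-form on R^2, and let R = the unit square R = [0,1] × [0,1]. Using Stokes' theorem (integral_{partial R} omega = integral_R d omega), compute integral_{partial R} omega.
integral_(partial R) omega = 0

Stokes: integral_partial_R omega = integral_R d omega with d omega = (∂Q/∂x - ∂P/∂y) dx ∧ dy.
  ∂Q/∂x = 3*y
  ∂P/∂y = x + 2*y
  integrand = ∂Q/∂x - ∂P/∂y = -x + y.
Integrating over R: integral_0^1 integral_0^1 (-x + y) dx dy = 0.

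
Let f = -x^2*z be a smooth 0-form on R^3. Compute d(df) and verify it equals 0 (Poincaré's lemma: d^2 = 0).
d(df) = 0

Step 1: df = sum_i (∂f/∂x_i) dx_i = (-2*x*z) dx + (0) dy + (-x^2) dz.
Step 2: Apply d again. Using the 1-form formula, the coefficient of dx ∧ dy in d(df) is ∂^2 f/∂x ∂y - ∂^2 f/∂y ∂x = (0) - (0) = 0 (equality of mixed partials for smooth f).
Similarly for dx ∧ dz and dy ∧ dz — all coefficients vanish. So d(df) = 0.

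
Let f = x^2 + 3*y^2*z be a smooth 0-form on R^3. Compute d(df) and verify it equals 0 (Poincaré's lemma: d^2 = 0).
d(df) = 0

Step 1: df = sum_i (∂f/∂x_i) dx_i = (2*x) dx + (6*y*z) dy + (3*y^2) dz.
Step 2: Apply d again. Using the 1-form formula, the coefficient of dx ∧ dy in d(df) is ∂^2 f/∂x ∂y - ∂^2 f/∂y ∂x = (0) - (0) = 0 (equality of mixed partials for smooth f).
Similarly for dx ∧ dz and dy ∧ dz — all coefficients vanish. So d(df) = 0.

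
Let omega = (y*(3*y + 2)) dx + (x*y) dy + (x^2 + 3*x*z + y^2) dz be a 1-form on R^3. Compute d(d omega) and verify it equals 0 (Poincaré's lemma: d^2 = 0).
d(d omega) = 0

Step 1: d omega = sum_{i<j} (∂f_j/∂x_i - ∂f_i/∂x_j) dx_i ∧ dx_j:
  coeff of dx ∧ dy: -5*y - 2
  coeff of dx ∧ dz: 2*x + 3*z
  coeff of dy ∧ dz: 2*y
Step 2: Apply d again to each 2-form coefficient. The only possible 3-form in R^3 is dx ∧ dy ∧ dz, with coefficient
  ∂(coeff of dy∧dz)/∂x - ∂(coeff of dx∧dz)/∂y + ∂(coeff of dx∧dy)/∂z
  = ∂/∂x (2*y) - ∂/∂y (2*x + 3*z) + ∂/∂z (-5*y - 2).
Each of these terms simplifies to sums of mixed partials that cancel in pairs. The result is 0 (by equality of mixed partials for smooth functions — Schwarz / Clairaut).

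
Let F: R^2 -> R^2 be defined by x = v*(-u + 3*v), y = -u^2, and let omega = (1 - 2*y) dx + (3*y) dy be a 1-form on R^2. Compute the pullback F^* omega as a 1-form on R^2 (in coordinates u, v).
F^* omega = (6*u^3 - 2*u^2*v - v) du + (-2*u^3 + 12*u^2*v - u + 6*v) dv

Using F^*(f dg) = (f ∘ F) d(g ∘ F), substitute each coordinate x_i by F_i(u, v) in f_i, and replace dx_i by d F_i = (∂F_i/∂u) du + (∂F_i/∂v) dv.
  For the x component: f_1(F) = 2*u^2 + 1; d F_1 = (-v) du + (-u + 6*v) dv
  For the y component: f_2(F) = -3*u^2; d F_2 = (-2*u) du + (0) dv
Combining and collecting du, dv coefficients:
  coeff of du: 6*u^3 - 2*u^2*v - v
  coeff of dv: -2*u^3 + 12*u^2*v - u + 6*v
F^* omega = (6*u^3 - 2*u^2*v - v) du + (-2*u^3 + 12*u^2*v - u + 6*v) dv.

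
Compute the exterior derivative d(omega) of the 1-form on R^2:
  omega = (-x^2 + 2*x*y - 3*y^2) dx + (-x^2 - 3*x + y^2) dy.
d(omega) = (-4*x + 6*y - 3) dx ∧ dy

For a 1-form omega = sum_i f_i dx_i, the exterior derivative is
  d(omega) = sum_{i < j} (∂f_j/∂x_i - ∂f_i/∂x_j) dx_i ∧ dx_j.
  coefficient of dx ∧ dy: ∂f_2/∂x - ∂f_1/∂y = ∂(-x^2 - 3*x + y^2)/∂x - ∂(-x^2 + 2*x*y - 3*y^2)/∂y = -4*x + 6*y - 3
Assembling: d(omega) = (-4*x + 6*y - 3) dx ∧ dy.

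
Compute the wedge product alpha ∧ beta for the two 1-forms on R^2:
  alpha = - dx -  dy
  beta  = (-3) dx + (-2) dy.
alpha ∧ beta = (-1) dx ∧ dy

Distribute the wedge, using dx_i ∧ dx_j = -dx_j ∧ dx_i and dx_i ∧ dx_i = 0. For each pair (i, j) with i < j, the coefficient of dx_i ∧ dx_j in alpha ∧ beta is (alpha_i * beta_j - alpha_j * beta_i). Collecting: alpha ∧ beta = (-1) dx ∧ dy.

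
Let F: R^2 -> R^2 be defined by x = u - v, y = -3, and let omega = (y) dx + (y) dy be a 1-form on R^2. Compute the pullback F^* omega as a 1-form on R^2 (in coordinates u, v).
F^* omega = (-3) du + (3) dv

Using F^*(f dg) = (f ∘ F) d(g ∘ F), substitute each coordinate x_i by F_i(u, v) in f_i, and replace dx_i by d F_i = (∂F_i/∂u) du + (∂F_i/∂v) dv.
  For the x component: f_1(F) = -3; d F_1 = (1) du + (-1) dv
  For the y component: f_2(F) = -3; d F_2 = (0) du + (0) dv
Combining and collecting du, dv coefficients:
  coeff of du: -3
  coeff of dv: 3
F^* omega = (-3) du + (3) dv.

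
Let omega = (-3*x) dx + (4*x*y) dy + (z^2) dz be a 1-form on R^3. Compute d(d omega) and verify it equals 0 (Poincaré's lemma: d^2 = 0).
d(d omega) = 0

Step 1: d omega = sum_{i<j} (∂f_j/∂x_i - ∂f_i/∂x_j) dx_i ∧ dx_j:
  coeff of dx ∧ dy: 4*y
  coeff of dx ∧ dz: 0
  coeff of dy ∧ dz: 0
Step 2: Apply d again to each 2-form coefficient. The only possible 3-form in R^3 is dx ∧ dy ∧ dz, with coefficient
  ∂(coeff of dy∧dz)/∂x - ∂(coeff of dx∧dz)/∂y + ∂(coeff of dx∧dy)/∂z
  = ∂/∂x (0) - ∂/∂y (0) + ∂/∂z (4*y).
Each of these terms simplifies to sums of mixed partials that cancel in pairs. The result is 0 (by equality of mixed partials for smooth functions — Schwarz / Clairaut).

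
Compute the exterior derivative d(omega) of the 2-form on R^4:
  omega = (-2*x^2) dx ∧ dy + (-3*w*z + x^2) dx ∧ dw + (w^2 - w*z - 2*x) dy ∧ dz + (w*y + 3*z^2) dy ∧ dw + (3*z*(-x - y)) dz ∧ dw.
d(omega) = (3*w - 3*z) dx ∧ dz ∧ dw + (-2) dx ∧ dy ∧ dz + (2*w - 10*z) dy ∧ dz ∧ dw

For a 2-form omega = sum_{i<j} g_{ij} dx_i ∧ dx_j, the exterior derivative is
  d(omega) = sum_{i<j} d(g_{ij}) ∧ dx_i ∧ dx_j = sum_{i<j, k} (∂g_{ij}/∂x_k) dx_k ∧ dx_i ∧ dx_j.
Expand each term, using dx_k ∧ dx_i ∧ dx_j = sgn(permutation) dx_{(a)} ∧ dx_{(b)} ∧ dx_{(c)} with (a < b < c) sorted:
  d(-3*w*z + x^2) includes (∂/∂z)(-3*w*z + x^2) dz = (-3*w) dz, which multiplied by dx ∧ dw gives (3*w) dx ∧ dz ∧ dw
  d(w^2 - w*z - 2*x) includes (∂/∂x)(w^2 - w*z - 2*x) dx = (-2) dx, which multiplied by dy ∧ dz gives (-2) dx ∧ dy ∧ dz
  d(w^2 - w*z - 2*x) includes (∂/∂w)(w^2 - w*z - 2*x) dw = (2*w - z) dw, which multiplied by dy ∧ dz gives (2*w - z) dy ∧ dz ∧ dw
  d(w*y + 3*z^2) includes (∂/∂z)(w*y + 3*z^2) dz = (6*z) dz, which multiplied by dy ∧ dw gives (-6*z) dy ∧ dz ∧ dw
  d(3*z*(-x - y)) includes (∂/∂x)(3*z*(-x - y)) dx = (-3*z) dx, which multiplied by dz ∧ dw gives (-3*z) dx ∧ dz ∧ dw
  d(3*z*(-x - y)) includes (∂/∂y)(3*z*(-x - y)) dy = (-3*z) dy, which multiplied by dz ∧ dw gives (-3*z) dy ∧ dz ∧ dw
Collecting like 3-forms: d(omega) = (3*w - 3*z) dx ∧ dz ∧ dw + (-2) dx ∧ dy ∧ dz + (2*w - 10*z) dy ∧ dz ∧ dw.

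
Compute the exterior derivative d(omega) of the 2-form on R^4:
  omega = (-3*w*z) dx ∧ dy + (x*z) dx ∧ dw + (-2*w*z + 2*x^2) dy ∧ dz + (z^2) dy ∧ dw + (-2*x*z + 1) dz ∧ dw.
d(omega) = (-3*w + 4*x) dx ∧ dy ∧ dz + (-3*z) dx ∧ dy ∧ dw + (-x - 2*z) dx ∧ dz ∧ dw + (-4*z) dy ∧ dz ∧ dw

For a 2-form omega = sum_{i<j} g_{ij} dx_i ∧ dx_j, the exterior derivative is
  d(omega) = sum_{i<j} d(g_{ij}) ∧ dx_i ∧ dx_j = sum_{i<j, k} (∂g_{ij}/∂x_k) dx_k ∧ dx_i ∧ dx_j.
Expand each term, using dx_k ∧ dx_i ∧ dx_j = sgn(permutation) dx_{(a)} ∧ dx_{(b)} ∧ dx_{(c)} with (a < b < c) sorted:
  d(-3*w*z) includes (∂/∂z)(-3*w*z) dz = (-3*w) dz, which multiplied by dx ∧ dy gives (-3*w) dx ∧ dy ∧ dz
  d(-3*w*z) includes (∂/∂w)(-3*w*z) dw = (-3*z) dw, which multiplied by dx ∧ dy gives (-3*z) dx ∧ dy ∧ dw
  d(x*z) includes (∂/∂z)(x*z) dz = (x) dz, which multiplied by dx ∧ dw gives (-x) dx ∧ dz ∧ dw
  d(-2*w*z + 2*x^2) includes (∂/∂x)(-2*w*z + 2*x^2) dx = (4*x) dx, which multiplied by dy ∧ dz gives (4*x) dx ∧ dy ∧ dz
  d(-2*w*z + 2*x^2) includes (∂/∂w)(-2*w*z + 2*x^2) dw = (-2*z) dw, which multiplied by dy ∧ dz gives (-2*z) dy ∧ dz ∧ dw
  d(z^2) includes (∂/∂z)(z^2) dz = (2*z) dz, which multiplied by dy ∧ dw gives (-2*z) dy ∧ dz ∧ dw
  d(-2*x*z + 1) includes (∂/∂x)(-2*x*z + 1) dx = (-2*z) dx, which multiplied by dz ∧ dw gives (-2*z) dx ∧ dz ∧ dw
Collecting like 3-forms: d(omega) = (-3*w + 4*x) dx ∧ dy ∧ dz + (-3*z) dx ∧ dy ∧ dw + (-x - 2*z) dx ∧ dz ∧ dw + (-4*z) dy ∧ dz ∧ dw.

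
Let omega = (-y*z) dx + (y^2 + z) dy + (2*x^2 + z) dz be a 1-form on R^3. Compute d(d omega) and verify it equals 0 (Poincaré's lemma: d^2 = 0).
d(d omega) = 0

Step 1: d omega = sum_{i<j} (∂f_j/∂x_i - ∂f_i/∂x_j) dx_i ∧ dx_j:
  coeff of dx ∧ dy: z
  coeff of dx ∧ dz: 4*x + y
  coeff of dy ∧ dz: -1
Step 2: Apply d again to each 2-form coefficient. The only possible 3-form in R^3 is dx ∧ dy ∧ dz, with coefficient
  ∂(coeff of dy∧dz)/∂x - ∂(coeff of dx∧dz)/∂y + ∂(coeff of dx∧dy)/∂z
  = ∂/∂x (-1) - ∂/∂y (4*x + y) + ∂/∂z (z).
Each of these terms simplifies to sums of mixed partials that cancel in pairs. The result is 0 (by equality of mixed partials for smooth functions — Schwarz / Clairaut).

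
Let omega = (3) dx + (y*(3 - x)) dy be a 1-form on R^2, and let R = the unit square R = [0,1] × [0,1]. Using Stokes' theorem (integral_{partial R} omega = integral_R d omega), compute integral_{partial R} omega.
integral_(partial R) omega = -1/2

Stokes: integral_partial_R omega = integral_R d omega with d omega = (∂Q/∂x - ∂P/∂y) dx ∧ dy.
  ∂Q/∂x = -y
  ∂P/∂y = 0
  integrand = ∂Q/∂x - ∂P/∂y = -y.
Integrating over R: integral_0^1 integral_0^1 (-y) dx dy = -1/2.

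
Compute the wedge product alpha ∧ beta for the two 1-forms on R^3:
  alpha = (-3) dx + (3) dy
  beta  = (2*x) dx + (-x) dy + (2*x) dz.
alpha ∧ beta = (-3*x) dx ∧ dy + (-6*x) dx ∧ dz + (6*x) dy ∧ dz

Distribute the wedge, using dx_i ∧ dx_j = -dx_j ∧ dx_i and dx_i ∧ dx_i = 0. For each pair (i, j) with i < j, the coefficient of dx_i ∧ dx_j in alpha ∧ beta is (alpha_i * beta_j - alpha_j * beta_i). Collecting: alpha ∧ beta = (-3*x) dx ∧ dy + (-6*x) dx ∧ dz + (6*x) dy ∧ dz.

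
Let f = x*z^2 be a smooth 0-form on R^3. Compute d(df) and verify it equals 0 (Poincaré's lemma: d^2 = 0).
d(df) = 0

Step 1: df = sum_i (∂f/∂x_i) dx_i = (z^2) dx + (0) dy + (2*x*z) dz.
Step 2: Apply d again. Using the 1-form formula, the coefficient of dx ∧ dy in d(df) is ∂^2 f/∂x ∂y - ∂^2 f/∂y ∂x = (0) - (0) = 0 (equality of mixed partials for smooth f).
Similarly for dx ∧ dz and dy ∧ dz — all coefficients vanish. So d(df) = 0.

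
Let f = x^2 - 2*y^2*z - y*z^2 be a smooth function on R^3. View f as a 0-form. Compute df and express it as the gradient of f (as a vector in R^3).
df = (2*x) dx + (z*(-4*y - z)) dy + (2*y*(-y - z)) dz; grad f = (2*x, z*(-4*y - z), 2*y*(-y - z))

For a 0-form f, d f = (∂f/∂x) dx + (∂f/∂y) dy + (∂f/∂z) dz. The components of the vector representation are exactly the entries of grad f in Cartesian coordinates:
  ∂f/∂x = 2*x
  ∂f/∂y = z*(-4*y - z)
  ∂f/∂z = 2*y*(-y - z).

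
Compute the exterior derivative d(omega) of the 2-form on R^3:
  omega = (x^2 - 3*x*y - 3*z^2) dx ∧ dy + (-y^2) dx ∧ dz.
d(omega) = (2*y - 6*z) dx ∧ dy ∧ dz

For a 2-form omega = sum_{i<j} g_{ij} dx_i ∧ dx_j, the exterior derivative is
  d(omega) = sum_{i<j} d(g_{ij}) ∧ dx_i ∧ dx_j = sum_{i<j, k} (∂g_{ij}/∂x_k) dx_k ∧ dx_i ∧ dx_j.
Expand each term, using dx_k ∧ dx_i ∧ dx_j = sgn(permutation) dx_{(a)} ∧ dx_{(b)} ∧ dx_{(c)} with (a < b < c) sorted:
  d(x^2 - 3*x*y - 3*z^2) includes (∂/∂z)(x^2 - 3*x*y - 3*z^2) dz = (-6*z) dz, which multiplied by dx ∧ dy gives (-6*z) dx ∧ dy ∧ dz
  d(-y^2) includes (∂/∂y)(-y^2) dy = (-2*y) dy, which multiplied by dx ∧ dz gives (2*y) dx ∧ dy ∧ dz
Collecting like 3-forms: d(omega) = (2*y - 6*z) dx ∧ dy ∧ dz.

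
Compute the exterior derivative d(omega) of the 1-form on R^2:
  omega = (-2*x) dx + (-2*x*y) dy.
d(omega) = (-2*y) dx ∧ dy

For a 1-form omega = sum_i f_i dx_i, the exterior derivative is
  d(omega) = sum_{i < j} (∂f_j/∂x_i - ∂f_i/∂x_j) dx_i ∧ dx_j.
  coefficient of dx ∧ dy: ∂f_2/∂x - ∂f_1/∂y = ∂(-2*x*y)/∂x - ∂(-2*x)/∂y = -2*y
Assembling: d(omega) = (-2*y) dx ∧ dy.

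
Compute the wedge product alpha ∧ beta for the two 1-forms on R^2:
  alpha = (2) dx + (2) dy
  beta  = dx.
alpha ∧ beta = (-2) dx ∧ dy

Distribute the wedge, using dx_i ∧ dx_j = -dx_j ∧ dx_i and dx_i ∧ dx_i = 0. For each pair (i, j) with i < j, the coefficient of dx_i ∧ dx_j in alpha ∧ beta is (alpha_i * beta_j - alpha_j * beta_i). Collecting: alpha ∧ beta = (-2) dx ∧ dy.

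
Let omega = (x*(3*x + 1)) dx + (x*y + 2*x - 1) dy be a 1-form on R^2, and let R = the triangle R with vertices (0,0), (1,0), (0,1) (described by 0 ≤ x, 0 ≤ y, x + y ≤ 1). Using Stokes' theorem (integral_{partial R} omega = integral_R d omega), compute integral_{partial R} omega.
integral_(partial R) omega = 7/6

Stokes: integral_partial_R omega = integral_R d omega with d omega = (∂Q/∂x - ∂P/∂y) dx ∧ dy.
  ∂Q/∂x = y + 2
  ∂P/∂y = 0
  integrand = ∂Q/∂x - ∂P/∂y = y + 2.
Integrating over R: integral_0^1 integral_0^{1-x} (y + 2) dy dx = 7/6.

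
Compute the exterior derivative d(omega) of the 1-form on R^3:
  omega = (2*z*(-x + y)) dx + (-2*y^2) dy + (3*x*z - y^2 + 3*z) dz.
d(omega) = (-2*z) dx ∧ dy + (2*x - 2*y + 3*z) dx ∧ dz + (-2*y) dy ∧ dz

For a 1-form omega = sum_i f_i dx_i, the exterior derivative is
  d(omega) = sum_{i < j} (∂f_j/∂x_i - ∂f_i/∂x_j) dx_i ∧ dx_j.
  coefficient of dx ∧ dy: ∂f_2/∂x - ∂f_1/∂y = ∂(-2*y^2)/∂x - ∂(2*z*(-x + y))/∂y = -2*z
  coefficient of dx ∧ dz: ∂f_3/∂x - ∂f_1/∂z = ∂(3*x*z - y^2 + 3*z)/∂x - ∂(2*z*(-x + y))/∂z = 2*x - 2*y + 3*z
  coefficient of dy ∧ dz: ∂f_3/∂y - ∂f_2/∂z = ∂(3*x*z - y^2 + 3*z)/∂y - ∂(-2*y^2)/∂z = -2*y
Assembling: d(omega) = (-2*z) dx ∧ dy + (2*x - 2*y + 3*z) dx ∧ dz + (-2*y) dy ∧ dz.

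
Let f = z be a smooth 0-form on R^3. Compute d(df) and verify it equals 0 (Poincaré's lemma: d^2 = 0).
d(df) = 0

Step 1: df = sum_i (∂f/∂x_i) dx_i = (0) dx + (0) dy + (1) dz.
Step 2: Apply d again. Using the 1-form formula, the coefficient of dx ∧ dy in d(df) is ∂^2 f/∂x ∂y - ∂^2 f/∂y ∂x = (0) - (0) = 0 (equality of mixed partials for smooth f).
Similarly for dx ∧ dz and dy ∧ dz — all coefficients vanish. So d(df) = 0.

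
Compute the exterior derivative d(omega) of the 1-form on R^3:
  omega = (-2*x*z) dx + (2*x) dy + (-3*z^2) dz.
d(omega) = (2) dx ∧ dy + (2*x) dx ∧ dz

For a 1-form omega = sum_i f_i dx_i, the exterior derivative is
  d(omega) = sum_{i < j} (∂f_j/∂x_i - ∂f_i/∂x_j) dx_i ∧ dx_j.
  coefficient of dx ∧ dy: ∂f_2/∂x - ∂f_1/∂y = ∂(2*x)/∂x - ∂(-2*x*z)/∂y = 2
  coefficient of dx ∧ dz: ∂f_3/∂x - ∂f_1/∂z = ∂(-3*z^2)/∂x - ∂(-2*x*z)/∂z = 2*x
Assembling: d(omega) = (2) dx ∧ dy + (2*x) dx ∧ dz.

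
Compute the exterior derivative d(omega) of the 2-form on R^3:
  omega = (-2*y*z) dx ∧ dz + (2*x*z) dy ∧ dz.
d(omega) = (4*z) dx ∧ dy ∧ dz

For a 2-form omega = sum_{i<j} g_{ij} dx_i ∧ dx_j, the exterior derivative is
  d(omega) = sum_{i<j} d(g_{ij}) ∧ dx_i ∧ dx_j = sum_{i<j, k} (∂g_{ij}/∂x_k) dx_k ∧ dx_i ∧ dx_j.
Expand each term, using dx_k ∧ dx_i ∧ dx_j = sgn(permutation) dx_{(a)} ∧ dx_{(b)} ∧ dx_{(c)} with (a < b < c) sorted:
  d(-2*y*z) includes (∂/∂y)(-2*y*z) dy = (-2*z) dy, which multiplied by dx ∧ dz gives (2*z) dx ∧ dy ∧ dz
  d(2*x*z) includes (∂/∂x)(2*x*z) dx = (2*z) dx, which multiplied by dy ∧ dz gives (2*z) dx ∧ dy ∧ dz
Collecting like 3-forms: d(omega) = (4*z) dx ∧ dy ∧ dz.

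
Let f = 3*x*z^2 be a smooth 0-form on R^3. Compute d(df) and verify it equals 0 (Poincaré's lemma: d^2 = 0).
d(df) = 0

Step 1: df = sum_i (∂f/∂x_i) dx_i = (3*z^2) dx + (0) dy + (6*x*z) dz.
Step 2: Apply d again. Using the 1-form formula, the coefficient of dx ∧ dy in d(df) is ∂^2 f/∂x ∂y - ∂^2 f/∂y ∂x = (0) - (0) = 0 (equality of mixed partials for smooth f).
Similarly for dx ∧ dz and dy ∧ dz — all coefficients vanish. So d(df) = 0.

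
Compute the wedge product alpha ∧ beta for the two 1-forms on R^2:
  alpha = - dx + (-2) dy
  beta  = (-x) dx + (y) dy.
alpha ∧ beta = (-2*x - y) dx ∧ dy

Distribute the wedge, using dx_i ∧ dx_j = -dx_j ∧ dx_i and dx_i ∧ dx_i = 0. For each pair (i, j) with i < j, the coefficient of dx_i ∧ dx_j in alpha ∧ beta is (alpha_i * beta_j - alpha_j * beta_i). Collecting: alpha ∧ beta = (-2*x - y) dx ∧ dy.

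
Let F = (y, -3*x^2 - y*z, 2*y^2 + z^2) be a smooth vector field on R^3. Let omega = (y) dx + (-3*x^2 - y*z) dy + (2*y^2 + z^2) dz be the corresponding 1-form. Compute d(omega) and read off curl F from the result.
d(omega) = (5*y) dy ∧ dz + (0) dz ∧ dx + (-6*x - 1) dx ∧ dy; curl F = (5*y, 0, -6*x - 1)

d omega = sum_{i<j} (∂f_j/∂x_i - ∂f_i/∂x_j) dx_i ∧ dx_j. Under the identification (dy ∧ dz, dz ∧ dx, dx ∧ dy) ↔ (e_x, e_y, e_z), the coefficients are exactly the components of curl F. Compute:
  ∂R/∂y - ∂Q/∂z = (4*y) - (-y) = 5*y
  ∂P/∂z - ∂R/∂x = (0) - (0) = 0
  ∂Q/∂x - ∂P/∂y = (-6*x) - (1) = -6*x - 1.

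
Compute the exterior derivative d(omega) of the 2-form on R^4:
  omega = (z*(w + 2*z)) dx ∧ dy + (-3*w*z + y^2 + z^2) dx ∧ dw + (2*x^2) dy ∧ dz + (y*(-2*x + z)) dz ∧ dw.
d(omega) = (w + 4*x + 4*z) dx ∧ dy ∧ dz + (-2*y + z) dx ∧ dy ∧ dw + (3*w - 2*y - 2*z) dx ∧ dz ∧ dw + (-2*x + z) dy ∧ dz ∧ dw

For a 2-form omega = sum_{i<j} g_{ij} dx_i ∧ dx_j, the exterior derivative is
  d(omega) = sum_{i<j} d(g_{ij}) ∧ dx_i ∧ dx_j = sum_{i<j, k} (∂g_{ij}/∂x_k) dx_k ∧ dx_i ∧ dx_j.
Expand each term, using dx_k ∧ dx_i ∧ dx_j = sgn(permutation) dx_{(a)} ∧ dx_{(b)} ∧ dx_{(c)} with (a < b < c) sorted:
  d(z*(w + 2*z)) includes (∂/∂z)(z*(w + 2*z)) dz = (w + 4*z) dz, which multiplied by dx ∧ dy gives (w + 4*z) dx ∧ dy ∧ dz
  d(z*(w + 2*z)) includes (∂/∂w)(z*(w + 2*z)) dw = (z) dw, which multiplied by dx ∧ dy gives (z) dx ∧ dy ∧ dw
  d(-3*w*z + y^2 + z^2) includes (∂/∂y)(-3*w*z + y^2 + z^2) dy = (2*y) dy, which multiplied by dx ∧ dw gives (-2*y) dx ∧ dy ∧ dw
  d(-3*w*z + y^2 + z^2) includes (∂/∂z)(-3*w*z + y^2 + z^2) dz = (-3*w + 2*z) dz, which multiplied by dx ∧ dw gives (3*w - 2*z) dx ∧ dz ∧ dw
  d(2*x^2) includes (∂/∂x)(2*x^2) dx = (4*x) dx, which multiplied by dy ∧ dz gives (4*x) dx ∧ dy ∧ dz
  d(y*(-2*x + z)) includes (∂/∂x)(y*(-2*x + z)) dx = (-2*y) dx, which multiplied by dz ∧ dw gives (-2*y) dx ∧ dz ∧ dw
  d(y*(-2*x + z)) includes (∂/∂y)(y*(-2*x + z)) dy = (-2*x + z) dy, which multiplied by dz ∧ dw gives (-2*x + z) dy ∧ dz ∧ dw
Collecting like 3-forms: d(omega) = (w + 4*x + 4*z) dx ∧ dy ∧ dz + (-2*y + z) dx ∧ dy ∧ dw + (3*w - 2*y - 2*z) dx ∧ dz ∧ dw + (-2*x + z) dy ∧ dz ∧ dw.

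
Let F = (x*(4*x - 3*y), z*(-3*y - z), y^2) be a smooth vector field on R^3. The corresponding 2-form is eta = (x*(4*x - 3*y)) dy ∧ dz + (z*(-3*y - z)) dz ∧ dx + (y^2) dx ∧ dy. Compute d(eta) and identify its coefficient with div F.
d(eta) = (8*x - 3*y - 3*z) dx ∧ dy ∧ dz; div F = 8*x - 3*y - 3*z

For a 2-form in R^3 of the form above, applying d gives a 3-form with coefficient ∂P/∂x + ∂Q/∂y + ∂R/∂z:
  ∂P/∂x = 8*x - 3*y
  ∂Q/∂y = -3*z
  ∂R/∂z = 0
Sum = 8*x - 3*y - 3*z, which is exactly div F.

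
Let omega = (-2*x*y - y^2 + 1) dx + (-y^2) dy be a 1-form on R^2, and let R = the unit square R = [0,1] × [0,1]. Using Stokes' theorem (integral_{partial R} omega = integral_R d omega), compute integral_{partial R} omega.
integral_(partial R) omega = 2

Stokes: integral_partial_R omega = integral_R d omega with d omega = (∂Q/∂x - ∂P/∂y) dx ∧ dy.
  ∂Q/∂x = 0
  ∂P/∂y = -2*x - 2*y
  integrand = ∂Q/∂x - ∂P/∂y = 2*x + 2*y.
Integrating over R: integral_0^1 integral_0^1 (2*x + 2*y) dx dy = 2.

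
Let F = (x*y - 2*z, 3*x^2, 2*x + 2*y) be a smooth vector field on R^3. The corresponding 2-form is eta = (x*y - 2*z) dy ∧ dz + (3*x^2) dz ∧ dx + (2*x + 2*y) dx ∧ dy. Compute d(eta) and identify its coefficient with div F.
d(eta) = (y) dx ∧ dy ∧ dz; div F = y

For a 2-form in R^3 of the form above, applying d gives a 3-form with coefficient ∂P/∂x + ∂Q/∂y + ∂R/∂z:
  ∂P/∂x = y
  ∂Q/∂y = 0
  ∂R/∂z = 0
Sum = y, which is exactly div F.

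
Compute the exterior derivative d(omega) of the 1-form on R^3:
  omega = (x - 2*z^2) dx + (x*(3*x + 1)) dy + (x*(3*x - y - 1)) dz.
d(omega) = (6*x + 1) dx ∧ dy + (6*x - y + 4*z - 1) dx ∧ dz + (-x) dy ∧ dz

For a 1-form omega = sum_i f_i dx_i, the exterior derivative is
  d(omega) = sum_{i < j} (∂f_j/∂x_i - ∂f_i/∂x_j) dx_i ∧ dx_j.
  coefficient of dx ∧ dy: ∂f_2/∂x - ∂f_1/∂y = ∂(x*(3*x + 1))/∂x - ∂(x - 2*z^2)/∂y = 6*x + 1
  coefficient of dx ∧ dz: ∂f_3/∂x - ∂f_1/∂z = ∂(x*(3*x - y - 1))/∂x - ∂(x - 2*z^2)/∂z = 6*x - y + 4*z - 1
  coefficient of dy ∧ dz: ∂f_3/∂y - ∂f_2/∂z = ∂(x*(3*x - y - 1))/∂y - ∂(x*(3*x + 1))/∂z = -x
Assembling: d(omega) = (6*x + 1) dx ∧ dy + (6*x - y + 4*z - 1) dx ∧ dz + (-x) dy ∧ dz.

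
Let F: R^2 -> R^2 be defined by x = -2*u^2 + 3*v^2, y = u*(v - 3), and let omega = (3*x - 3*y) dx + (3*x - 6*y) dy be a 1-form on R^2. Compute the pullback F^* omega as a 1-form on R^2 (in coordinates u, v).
F^* omega = (24*u^3 + 6*u^2*v - 18*u^2 - 42*u*v^2 + 36*u*v - 54*u + 9*v^3 - 27*v^2) du + (-6*u^3 - 42*u^2*v + 18*u^2 - 9*u*v^2 + 54*u*v + 54*v^3) dv

Using F^*(f dg) = (f ∘ F) d(g ∘ F), substitute each coordinate x_i by F_i(u, v) in f_i, and replace dx_i by d F_i = (∂F_i/∂u) du + (∂F_i/∂v) dv.
  For the x component: f_1(F) = -6*u^2 - 3*u*v + 9*u + 9*v^2; d F_1 = (-4*u) du + (6*v) dv
  For the y component: f_2(F) = -6*u^2 - 6*u*v + 18*u + 9*v^2; d F_2 = (v - 3) du + (u) dv
Combining and collecting du, dv coefficients:
  coeff of du: 24*u^3 + 6*u^2*v - 18*u^2 - 42*u*v^2 + 36*u*v - 54*u + 9*v^3 - 27*v^2
  coeff of dv: -6*u^3 - 42*u^2*v + 18*u^2 - 9*u*v^2 + 54*u*v + 54*v^3
F^* omega = (24*u^3 + 6*u^2*v - 18*u^2 - 42*u*v^2 + 36*u*v - 54*u + 9*v^3 - 27*v^2) du + (-6*u^3 - 42*u^2*v + 18*u^2 - 9*u*v^2 + 54*u*v + 54*v^3) dv.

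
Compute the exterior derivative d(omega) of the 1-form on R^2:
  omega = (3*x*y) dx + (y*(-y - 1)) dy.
d(omega) = (-3*x) dx ∧ dy

For a 1-form omega = sum_i f_i dx_i, the exterior derivative is
  d(omega) = sum_{i < j} (∂f_j/∂x_i - ∂f_i/∂x_j) dx_i ∧ dx_j.
  coefficient of dx ∧ dy: ∂f_2/∂x - ∂f_1/∂y = ∂(y*(-y - 1))/∂x - ∂(3*x*y)/∂y = -3*x
Assembling: d(omega) = (-3*x) dx ∧ dy.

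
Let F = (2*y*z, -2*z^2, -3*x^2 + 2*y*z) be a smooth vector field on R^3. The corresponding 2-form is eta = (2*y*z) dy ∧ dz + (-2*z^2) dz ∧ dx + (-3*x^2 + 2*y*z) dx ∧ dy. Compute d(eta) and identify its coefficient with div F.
d(eta) = (2*y) dx ∧ dy ∧ dz; div F = 2*y

For a 2-form in R^3 of the form above, applying d gives a 3-form with coefficient ∂P/∂x + ∂Q/∂y + ∂R/∂z:
  ∂P/∂x = 0
  ∂Q/∂y = 0
  ∂R/∂z = 2*y
Sum = 2*y, which is exactly div F.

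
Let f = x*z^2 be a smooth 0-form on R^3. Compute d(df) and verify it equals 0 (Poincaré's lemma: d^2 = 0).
d(df) = 0

Step 1: df = sum_i (∂f/∂x_i) dx_i = (z^2) dx + (0) dy + (2*x*z) dz.
Step 2: Apply d again. Using the 1-form formula, the coefficient of dx ∧ dy in d(df) is ∂^2 f/∂x ∂y - ∂^2 f/∂y ∂x = (0) - (0) = 0 (equality of mixed partials for smooth f).
Similarly for dx ∧ dz and dy ∧ dz — all coefficients vanish. So d(df) = 0.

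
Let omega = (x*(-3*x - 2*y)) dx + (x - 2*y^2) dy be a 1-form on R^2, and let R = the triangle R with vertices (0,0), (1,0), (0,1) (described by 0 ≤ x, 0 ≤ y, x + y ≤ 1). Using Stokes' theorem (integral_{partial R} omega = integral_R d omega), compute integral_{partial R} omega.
integral_(partial R) omega = 5/6

Stokes: integral_partial_R omega = integral_R d omega with d omega = (∂Q/∂x - ∂P/∂y) dx ∧ dy.
  ∂Q/∂x = 1
  ∂P/∂y = -2*x
  integrand = ∂Q/∂x - ∂P/∂y = 2*x + 1.
Integrating over R: integral_0^1 integral_0^{1-x} (2*x + 1) dy dx = 5/6.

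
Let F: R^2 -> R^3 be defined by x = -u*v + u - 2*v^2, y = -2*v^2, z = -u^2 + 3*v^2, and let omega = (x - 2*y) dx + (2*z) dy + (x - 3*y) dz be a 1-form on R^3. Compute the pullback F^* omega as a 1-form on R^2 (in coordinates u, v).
F^* omega = (2*u^2*v - 2*u^2 - 7*u*v^2 - 2*u*v + u - 2*v^3 + 2*v^2) du + (9*u^2*v - u^2 - 4*u*v^2 + 2*u*v - 8*v^3) dv

Using F^*(f dg) = (f ∘ F) d(g ∘ F), substitute each coordinate x_i by F_i(u, v) in f_i, and replace dx_i by d F_i = (∂F_i/∂u) du + (∂F_i/∂v) dv.
  For the x component: f_1(F) = -u*v + u + 2*v^2; d F_1 = (1 - v) du + (-u - 4*v) dv
  For the y component: f_2(F) = -2*u^2 + 6*v^2; d F_2 = (0) du + (-4*v) dv
  For the z component: f_3(F) = -u*v + u + 4*v^2; d F_3 = (-2*u) du + (6*v) dv
Combining and collecting du, dv coefficients:
  coeff of du: 2*u^2*v - 2*u^2 - 7*u*v^2 - 2*u*v + u - 2*v^3 + 2*v^2
  coeff of dv: 9*u^2*v - u^2 - 4*u*v^2 + 2*u*v - 8*v^3
F^* omega = (2*u^2*v - 2*u^2 - 7*u*v^2 - 2*u*v + u - 2*v^3 + 2*v^2) du + (9*u^2*v - u^2 - 4*u*v^2 + 2*u*v - 8*v^3) dv.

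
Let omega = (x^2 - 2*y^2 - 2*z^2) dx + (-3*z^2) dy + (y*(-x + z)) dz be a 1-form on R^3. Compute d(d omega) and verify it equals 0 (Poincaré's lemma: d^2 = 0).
d(d omega) = 0

Step 1: d omega = sum_{i<j} (∂f_j/∂x_i - ∂f_i/∂x_j) dx_i ∧ dx_j:
  coeff of dx ∧ dy: 4*y
  coeff of dx ∧ dz: -y + 4*z
  coeff of dy ∧ dz: -x + 7*z
Step 2: Apply d again to each 2-form coefficient. The only possible 3-form in R^3 is dx ∧ dy ∧ dz, with coefficient
  ∂(coeff of dy∧dz)/∂x - ∂(coeff of dx∧dz)/∂y + ∂(coeff of dx∧dy)/∂z
  = ∂/∂x (-x + 7*z) - ∂/∂y (-y + 4*z) + ∂/∂z (4*y).
Each of these terms simplifies to sums of mixed partials that cancel in pairs. The result is 0 (by equality of mixed partials for smooth functions — Schwarz / Clairaut).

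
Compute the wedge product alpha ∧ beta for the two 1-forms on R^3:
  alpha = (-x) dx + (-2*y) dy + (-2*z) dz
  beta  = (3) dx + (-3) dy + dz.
alpha ∧ beta = (3*x + 6*y) dx ∧ dy + (-x + 6*z) dx ∧ dz + (-2*y - 6*z) dy ∧ dz

Distribute the wedge, using dx_i ∧ dx_j = -dx_j ∧ dx_i and dx_i ∧ dx_i = 0. For each pair (i, j) with i < j, the coefficient of dx_i ∧ dx_j in alpha ∧ beta is (alpha_i * beta_j - alpha_j * beta_i). Collecting: alpha ∧ beta = (3*x + 6*y) dx ∧ dy + (-x + 6*z) dx ∧ dz + (-2*y - 6*z) dy ∧ dz.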